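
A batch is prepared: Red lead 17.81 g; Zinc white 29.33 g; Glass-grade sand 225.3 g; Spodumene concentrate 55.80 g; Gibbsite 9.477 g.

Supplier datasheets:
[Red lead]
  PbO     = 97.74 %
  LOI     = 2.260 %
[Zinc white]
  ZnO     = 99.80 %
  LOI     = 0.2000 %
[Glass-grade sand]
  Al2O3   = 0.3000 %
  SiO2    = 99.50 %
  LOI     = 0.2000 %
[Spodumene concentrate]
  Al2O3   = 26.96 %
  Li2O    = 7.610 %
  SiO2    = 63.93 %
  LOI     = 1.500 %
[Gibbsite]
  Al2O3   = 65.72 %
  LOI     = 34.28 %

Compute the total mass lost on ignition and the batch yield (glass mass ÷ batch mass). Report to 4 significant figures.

Values along the way are displayed, rounded to 4 significant figures, across the worked steps. All internal work carries full float precision at all times — exactly one rounding lands on each reported number. Derived quantities (the yield, ignition loss, the five compositions, the totals, net glass mass) are computed from the batch weights on 332.7 g of glass at full float precision, as they appear in the question or the answer.
LOI of each material in turn:
  Red lead: 17.81 × 0.02260 = 0.4025 g
  Zinc white: 29.33 × 0.002000 = 0.05866 g
  Glass-grade sand: 225.3 × 0.002000 = 0.4506 g
  Spodumene concentrate: 55.80 × 0.01500 = 0.8370 g
  Gibbsite: 9.477 × 0.3428 = 3.249 g
Total LOI = 4.997 g
Glass = batch − LOI = 337.7 − 4.997 = 332.7 g

LOI loss = 4.997 g; glass = 332.7 g; yield = 98.52%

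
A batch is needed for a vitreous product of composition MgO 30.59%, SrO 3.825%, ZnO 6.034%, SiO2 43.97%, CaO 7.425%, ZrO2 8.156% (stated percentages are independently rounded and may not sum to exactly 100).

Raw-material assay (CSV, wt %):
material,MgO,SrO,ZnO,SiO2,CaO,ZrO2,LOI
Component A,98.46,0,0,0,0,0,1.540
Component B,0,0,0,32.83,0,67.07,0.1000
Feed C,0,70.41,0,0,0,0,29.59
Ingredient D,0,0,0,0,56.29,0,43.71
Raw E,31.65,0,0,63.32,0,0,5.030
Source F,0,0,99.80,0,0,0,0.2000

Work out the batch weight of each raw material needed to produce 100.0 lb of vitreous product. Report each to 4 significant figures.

Batch per 100.0 lb vitreous product:
  Component A: 10.77 lb
  Component B: 12.16 lb
  Feed C: 5.432 lb
  Ingredient D: 13.19 lb
  Raw E: 63.14 lb
  Source F: 6.046 lb
Total batch = 110.7 lb; LOI loss = 10.74 lb; yield = 90.30%

The whole derivation runs at full precision from start to finish — intermediates are printed, rounded to 4 significant digits, within the worked lines — each reported value is rounded just once — the derived quantities, including net glass mass, LOI, the totals, six oxide percentages, yield, are carried starting from the weights on 100.0 lb of glass in full float precision, as written in the problem or the answer.
Oxide mass targets, per 100.0 lb vitreous product:
  MgO: 30.59% × 100.0 = 30.59 lb
  SrO: 3.825% × 100.0 = 3.825 lb
  ZnO: 6.034% × 100.0 = 6.034 lb
  SiO2: 43.97% × 100.0 = 43.97 lb
  CaO: 7.425% × 100.0 = 7.425 lb
  ZrO2: 8.156% × 100.0 = 8.156 lb
Mass-balance tally per oxide given the weights on record, per the basis as stated (every target is met by its sum inside rounding margins):
  MgO: 10.77·0.9846 + 63.14·0.3165 = 30.59 lb (target 30.59 lb)
  SrO: 5.432·0.7041 = 3.825 lb (target 3.825 lb)
  ZnO: 6.046·0.9980 = 6.034 lb (target 6.034 lb)
  SiO2: 12.16·0.3283 + 63.14·0.6332 = 43.97 lb (target 43.97 lb)
  CaO: 13.19·0.5629 = 7.425 lb (target 7.425 lb)
  ZrO2: 12.16·0.6707 = 8.156 lb (target 8.156 lb)
Glass-mass bookkeeping: total charge less LOI = 100.0 lb (oxide target masses add up to 100.0 lb; versus the stated basis of 100.0 lb — gaps are rounding artifacts).
Total batch = Σ batch = 110.7 lb; Σ batch·LOI gives LOI loss = 10.74 lb; yield, glass over the total, = 90.30%.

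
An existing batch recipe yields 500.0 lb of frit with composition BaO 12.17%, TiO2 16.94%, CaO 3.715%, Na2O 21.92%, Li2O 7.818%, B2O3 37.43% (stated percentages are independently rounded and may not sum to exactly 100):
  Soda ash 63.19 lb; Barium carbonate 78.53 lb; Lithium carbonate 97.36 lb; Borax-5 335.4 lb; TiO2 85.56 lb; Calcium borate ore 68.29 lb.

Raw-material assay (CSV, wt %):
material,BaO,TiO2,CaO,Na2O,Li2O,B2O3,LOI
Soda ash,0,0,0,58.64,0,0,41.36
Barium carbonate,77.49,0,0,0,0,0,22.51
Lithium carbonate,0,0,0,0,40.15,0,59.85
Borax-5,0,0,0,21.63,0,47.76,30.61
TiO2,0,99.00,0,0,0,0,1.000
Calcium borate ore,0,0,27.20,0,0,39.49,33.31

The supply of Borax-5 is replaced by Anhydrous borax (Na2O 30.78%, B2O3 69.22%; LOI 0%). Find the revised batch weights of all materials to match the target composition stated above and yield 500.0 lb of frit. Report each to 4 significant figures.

Revised batch per 500.0 lb frit:
  Soda ash: 65.44 lb
  Barium carbonate: 78.53 lb
  Lithium carbonate: 97.36 lb
  Anhydrous borax: 231.4 lb
  TiO2: 85.56 lb
  Calcium borate ore: 68.29 lb
Total batch = 626.6 lb; LOI loss = 126.6 lb

Each numeric step holds full precision through every step; the intermediate values are printed rounded off to 4 significant digits when written out. A single rounding finalizes every reported result — derived quantities, which include the six compositions, totals, the yield, LOI, glass mass, are computed in full float precision, exactly as printed in the question or the answer, using the weight values on 500.0 lb of glass.
Oxide-by-oxide targets in 500.0 lb frit:
  BaO: 12.17% × 500.0 = 60.85 lb
  TiO2: 16.94% × 500.0 = 84.70 lb
  CaO: 3.715% × 500.0 = 18.58 lb
  Na2O: 21.92% × 500.0 = 109.6 lb
  Li2O: 7.818% × 500.0 = 39.09 lb
  B2O3: 37.43% × 500.0 = 187.2 lb
Oxide-by-oxide audit given the weights on record, versus the basis set out (each sum matches its target mass inside rounding margins):
  BaO: 78.53·0.7749 = 60.85 lb (target 60.85 lb)
  TiO2: 85.56·0.9900 = 84.70 lb (target 84.70 lb)
  CaO: 68.29·0.2720 = 18.57 lb (target 18.58 lb)
  Na2O: 65.44·0.5864 + 231.4·0.3078 = 109.6 lb (target 109.6 lb)
  Li2O: 97.36·0.4015 = 39.09 lb (target 39.09 lb)
  B2O3: 231.4·0.6922 + 68.29·0.3949 = 187.1 lb (target 187.2 lb)
Glass mass check: total charge less LOI = 500.0 lb (oxide target masses add up to 500.0 lb; versus the stated basis of 500.0 lb — any gap is answer rounding).
Adding the batch up: Σ batch = 626.6 lb; loss to ignition Σ batch·LOI = 126.6 lb; yield: glass divided by total = 79.79%.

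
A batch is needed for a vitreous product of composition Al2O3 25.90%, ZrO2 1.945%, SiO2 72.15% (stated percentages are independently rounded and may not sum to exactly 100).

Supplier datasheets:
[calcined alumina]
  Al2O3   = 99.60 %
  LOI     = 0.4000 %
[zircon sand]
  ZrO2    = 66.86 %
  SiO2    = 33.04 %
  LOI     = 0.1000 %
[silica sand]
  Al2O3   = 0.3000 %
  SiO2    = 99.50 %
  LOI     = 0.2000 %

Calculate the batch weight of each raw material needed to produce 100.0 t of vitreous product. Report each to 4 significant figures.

All arithmetic holds full precision through the solve. Mid-chain values are shown (rounded to four significant figures) in the printout — each reported value undergoes a single rounding. Derived quantities (three oxide percentages, glass mass, the totals, LOI, yield) are re-derived starting from the weights at 100.0 t of glass in full precision precisely as stated by the question or the answer.
Oxide-by-oxide targets in 100.0 t vitreous product:
  Al2O3: 25.90% × 100.0 = 25.90 t
  ZrO2: 1.945% × 100.0 = 1.945 t
  SiO2: 72.15% × 100.0 = 72.15 t
Balance tally, oxide-wise, per the reported batch figures, under the basis named above (summed amounts equal target values exact up to rounding of places):
  Al2O3: 25.79·0.9960 + 71.55·0.003000 = 25.90 t (target 25.90 t)
  ZrO2: 2.909·0.6686 = 1.945 t (target 1.945 t)
  SiO2: 2.909·0.3304 + 71.55·0.9950 = 72.15 t (target 72.15 t)
Consistency of the glass mass: batch Σ − ignition loss = 100.0 t (the Σ of target masses is 100.0 t; against the stated basis, 100.0 t — differing by rounding only).
Total batch = Σ batch = 100.2 t; Σ batch·LOI gives LOI loss = 0.2492 t; as yield: glass ÷ batch → 99.75%.

Batch per 100.0 t vitreous product:
  calcined alumina: 25.79 t
  zircon sand: 2.909 t
  silica sand: 71.55 t
Total batch = 100.2 t; LOI loss = 0.2492 t; yield = 99.75%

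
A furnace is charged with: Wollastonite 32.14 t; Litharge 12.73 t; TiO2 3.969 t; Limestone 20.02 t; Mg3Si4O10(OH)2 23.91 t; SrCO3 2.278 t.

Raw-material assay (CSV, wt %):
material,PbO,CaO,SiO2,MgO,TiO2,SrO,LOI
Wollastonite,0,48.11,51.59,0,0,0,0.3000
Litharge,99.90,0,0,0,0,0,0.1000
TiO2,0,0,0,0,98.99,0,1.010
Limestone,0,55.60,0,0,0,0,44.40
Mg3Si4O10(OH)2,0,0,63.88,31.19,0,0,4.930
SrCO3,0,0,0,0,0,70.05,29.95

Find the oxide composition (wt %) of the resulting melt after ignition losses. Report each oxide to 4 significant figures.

In-progress results are printed rounded to four significant figures in the printout. Every computation holds full precision from start to finish; each reported value is rounded just once — the derived quantities are recomputed at exact precision (glass mass, LOI, yield, the totals, six oxide percentages) from the weighed amounts for 84.15 t of glass as written in the problem or answer text.
Mass of each oxide from the mix:
  PbO: 12.73·0.9990 = 12.72 t
  CaO: 32.14·0.4811 + 20.02·0.5560 = 26.59 t
  SiO2: 32.14·0.5159 + 23.91·0.6388 = 31.85 t
  MgO: 23.91·0.3119 = 7.458 t
  TiO2: 3.969·0.9899 = 3.929 t
  SrO: 2.278·0.7005 = 1.596 t
LOI: 32.14·0.003000 + 12.73·0.001000 + 3.969·0.01010 + 20.02·0.4440 + 23.91·0.04930 + 2.278·0.2995 = 10.90 t
Resulting glass, batch − LOI: 95.05 − 10.90 = 84.15 t (consistent with Σ oxide mass)
oxide / glass × 100 gives the wt %

Glass mass = 84.15 t (batch 95.05 − LOI 10.90).
Composition: PbO 15.11%, CaO 31.60%, SiO2 37.86%, MgO 8.862%, TiO2 4.669%, SrO 1.896%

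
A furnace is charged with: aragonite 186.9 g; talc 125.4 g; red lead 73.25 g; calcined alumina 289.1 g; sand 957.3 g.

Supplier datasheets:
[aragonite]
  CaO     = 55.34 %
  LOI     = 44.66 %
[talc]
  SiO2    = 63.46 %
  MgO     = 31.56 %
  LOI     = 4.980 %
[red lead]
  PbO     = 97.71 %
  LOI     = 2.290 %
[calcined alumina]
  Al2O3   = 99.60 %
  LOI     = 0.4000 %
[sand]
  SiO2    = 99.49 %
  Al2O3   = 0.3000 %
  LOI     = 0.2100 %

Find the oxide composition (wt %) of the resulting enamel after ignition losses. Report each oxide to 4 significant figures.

Glass mass = 1537 g (batch 1632 − LOI 94.56).
Composition: PbO 4.655%, SiO2 67.13%, Al2O3 18.92%, MgO 2.574%, CaO 6.728%

Working values appear (rounded to 4 significant figures) as written — all internal work keeps full float precision through the solve. Each reported value is rounded a single time — all derived quantities, including the totals, ignition loss, the yield, glass mass, the five compositions, are rebuilt starting from the weights for 1537 g of glass at full float precision, exactly as printed in question or answer.
Mass of each oxide from the mix:
  PbO: 73.25·0.9771 = 71.57 g
  SiO2: 125.4·0.6346 + 957.3·0.9949 = 1032 g
  Al2O3: 289.1·0.9960 + 957.3·0.003000 = 290.8 g
  MgO: 125.4·0.3156 = 39.58 g
  CaO: 186.9·0.5534 = 103.4 g
LOI: 186.9·0.4466 + 125.4·0.04980 + 73.25·0.02290 + 289.1·0.004000 + 957.3·0.002100 = 94.56 g
Resulting glass, batch − LOI: 1632 − 94.56 = 1537 g (= Σ oxide masses)
wt % = oxide mass / glass mass × 100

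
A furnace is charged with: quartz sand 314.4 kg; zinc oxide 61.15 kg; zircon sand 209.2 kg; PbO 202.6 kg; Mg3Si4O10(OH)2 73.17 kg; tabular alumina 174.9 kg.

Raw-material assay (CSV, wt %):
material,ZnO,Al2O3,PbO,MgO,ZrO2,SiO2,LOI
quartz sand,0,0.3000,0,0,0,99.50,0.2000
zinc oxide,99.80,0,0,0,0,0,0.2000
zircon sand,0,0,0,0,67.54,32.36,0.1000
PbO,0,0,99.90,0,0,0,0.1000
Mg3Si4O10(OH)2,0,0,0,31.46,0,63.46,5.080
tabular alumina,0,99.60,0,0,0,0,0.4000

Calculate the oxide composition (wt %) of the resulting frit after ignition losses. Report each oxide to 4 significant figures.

Glass mass = 1030 kg (batch 1035 − LOI 5.580).
Composition: ZnO 5.926%, Al2O3 17.01%, PbO 19.65%, MgO 2.235%, ZrO2 13.72%, SiO2 41.46%

Mid-chain values are printed, rounded to 4 significant figures, within the worked lines; each numeric step keeps full precision end to end; each reported value takes a single rounding; the derived quantities (yield, totals, LOI, the six compositions, glass mass) are carried in exact precision using the weight values on 1030 kg of glass as given in question or answer.
Per-oxide mass from batch:
  ZnO: 61.15·0.9980 = 61.03 kg
  Al2O3: 314.4·0.003000 + 174.9·0.9960 = 175.1 kg
  PbO: 202.6·0.9990 = 202.4 kg
  MgO: 73.17·0.3146 = 23.02 kg
  ZrO2: 209.2·0.6754 = 141.3 kg
  SiO2: 314.4·0.9950 + 209.2·0.3236 + 73.17·0.6346 = 427.0 kg
LOI: 314.4·0.002000 + 61.15·0.002000 + 209.2·0.001000 + 202.6·0.001000 + 73.17·0.05080 + 174.9·0.004000 = 5.580 kg
Glass = total batch minus LOI = 1035 − 5.580 = 1030 kg (= Σ oxide masses)
wt % = 100 × oxide mass / glass mass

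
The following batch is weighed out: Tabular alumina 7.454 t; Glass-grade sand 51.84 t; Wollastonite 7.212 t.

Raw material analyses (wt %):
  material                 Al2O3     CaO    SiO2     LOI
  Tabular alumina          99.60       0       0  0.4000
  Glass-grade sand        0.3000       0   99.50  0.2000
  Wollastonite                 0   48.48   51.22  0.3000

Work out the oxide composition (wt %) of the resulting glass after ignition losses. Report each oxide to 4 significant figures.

Glass mass = 66.35 t (batch 66.51 − LOI 0.1551).
Composition: Al2O3 11.42%, CaO 5.270%, SiO2 83.31%

The intermediate values are shown rounded off to 4 significant digits on the page — every computation maintains full precision through the solve. Each reported value receives exactly one rounding; the derived quantities are rebuilt starting from the weights per 66.35 t of glass at full precision (ignition loss, totals, the yield, net glass mass, three oxide percentages), precisely as stated by the problem or answer text.
Delivered oxide masses:
  Al2O3: 7.454·0.9960 + 51.84·0.003000 = 7.580 t
  CaO: 7.212·0.4848 = 3.496 t
  SiO2: 51.84·0.9950 + 7.212·0.5122 = 55.27 t
LOI: 7.454·0.004000 + 51.84·0.002000 + 7.212·0.003000 = 0.1551 t
Glass = total batch minus LOI = 66.51 − 0.1551 = 66.35 t (= Σ oxide masses)
each wt % is 100 × oxide ÷ glass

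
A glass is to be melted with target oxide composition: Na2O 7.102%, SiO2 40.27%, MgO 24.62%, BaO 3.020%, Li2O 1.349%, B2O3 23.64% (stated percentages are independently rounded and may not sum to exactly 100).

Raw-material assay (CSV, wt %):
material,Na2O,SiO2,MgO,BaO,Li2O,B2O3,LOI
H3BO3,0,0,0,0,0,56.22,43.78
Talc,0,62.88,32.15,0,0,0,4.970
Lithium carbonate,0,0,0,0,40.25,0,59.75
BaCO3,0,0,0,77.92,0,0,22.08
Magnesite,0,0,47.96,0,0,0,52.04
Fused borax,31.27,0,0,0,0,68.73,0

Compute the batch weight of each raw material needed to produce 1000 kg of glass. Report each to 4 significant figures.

All arithmetic runs at exact precision throughout; the intermediate values appear, rounded to four significant figures, within the worked lines — each reported value carries a single rounding; the derived quantities are carried at exact precision (ignition loss, yield, net glass mass, the six compositions, totals) from the weighed amounts at 1000 kg of glass as given in the problem or the answer.
Target oxide masses per 1000 kg glass:
  Na2O: 7.102% × 1000 = 71.02 kg
  SiO2: 40.27% × 1000 = 402.7 kg
  MgO: 24.62% × 1000 = 246.2 kg
  BaO: 3.020% × 1000 = 30.20 kg
  Li2O: 1.349% × 1000 = 13.49 kg
  B2O3: 23.64% × 1000 = 236.4 kg
A balance pass over the oxides, with the batch weights as given, per the basis as stated (each sum matches its target mass up to rounding of the answer):
  Na2O: 227.1·0.3127 = 71.01 kg (target 71.02 kg)
  SiO2: 640.4·0.6288 = 402.7 kg (target 402.7 kg)
  MgO: 640.4·0.3215 + 84.03·0.4796 = 246.2 kg (target 246.2 kg)
  BaO: 38.76·0.7792 = 30.20 kg (target 30.20 kg)
  Li2O: 33.52·0.4025 = 13.49 kg (target 13.49 kg)
  B2O3: 142.8·0.5622 + 227.1·0.6873 = 236.4 kg (target 236.4 kg)
Glass-mass bookkeeping: total charge less LOI = 999.9 kg (targets for the oxides total 1000 kg; stated basis 1000 kg — differing by rounding only).
Whole-batch sum: Σ batch = 1167 kg; loss to ignition Σ batch·LOI = 166.7 kg; the yield ratio, glass ÷ batch: 85.71%.

Batch per 1000 kg glass:
  H3BO3: 142.8 kg
  Talc: 640.4 kg
  Lithium carbonate: 33.52 kg
  BaCO3: 38.76 kg
  Magnesite: 84.03 kg
  Fused borax: 227.1 kg
Total batch = 1167 kg; LOI loss = 166.7 kg; yield = 85.71%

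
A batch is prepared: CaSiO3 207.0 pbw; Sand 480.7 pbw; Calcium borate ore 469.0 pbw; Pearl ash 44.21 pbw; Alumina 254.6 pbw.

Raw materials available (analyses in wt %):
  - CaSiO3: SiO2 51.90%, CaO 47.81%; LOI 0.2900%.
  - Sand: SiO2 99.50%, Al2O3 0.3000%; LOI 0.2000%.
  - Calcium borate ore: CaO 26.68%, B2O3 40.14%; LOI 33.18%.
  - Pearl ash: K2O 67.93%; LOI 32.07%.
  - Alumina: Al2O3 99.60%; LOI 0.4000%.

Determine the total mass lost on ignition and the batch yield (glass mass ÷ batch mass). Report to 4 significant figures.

In-progress results are shown rounded to four significant digits within the worked lines — each numeric step carries full float precision from first step to last; each reported value carries a single rounding — all derived quantities, which include glass mass, totals, yield, five oxide percentages, ignition loss, are recomputed in exact precision, exactly as shown in question or answer, starting from the weights for 1283 pbw of glass.
Loss on ignition, line by line:
  CaSiO3: 207.0 × 0.002900 = 0.6003 pbw
  Sand: 480.7 × 0.002000 = 0.9614 pbw
  Calcium borate ore: 469.0 × 0.3318 = 155.6 pbw
  Pearl ash: 44.21 × 0.3207 = 14.18 pbw
  Alumina: 254.6 × 0.004000 = 1.018 pbw
Total LOI = 172.4 pbw
Glass = batch − LOI = 1456 − 172.4 = 1283 pbw

LOI loss = 172.4 pbw; glass = 1283 pbw; yield = 88.16%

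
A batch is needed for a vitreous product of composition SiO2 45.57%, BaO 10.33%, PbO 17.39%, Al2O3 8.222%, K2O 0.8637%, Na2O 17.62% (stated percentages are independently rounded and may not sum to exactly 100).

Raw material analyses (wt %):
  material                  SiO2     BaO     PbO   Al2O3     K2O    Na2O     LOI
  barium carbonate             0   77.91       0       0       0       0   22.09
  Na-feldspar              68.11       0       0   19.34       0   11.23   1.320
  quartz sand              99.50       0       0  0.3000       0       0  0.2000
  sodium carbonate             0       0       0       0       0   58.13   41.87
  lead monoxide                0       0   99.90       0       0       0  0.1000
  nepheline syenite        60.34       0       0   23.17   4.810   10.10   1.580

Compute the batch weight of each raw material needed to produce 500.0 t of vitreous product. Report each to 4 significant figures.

Batch per 500.0 t vitreous product:
  barium carbonate: 66.29 t
  Na-feldspar: 103.4 t
  quartz sand: 103.8 t
  sodium carbonate: 116.0 t
  lead monoxide: 87.04 t
  nepheline syenite: 89.78 t
Total batch = 566.3 t; LOI loss = 66.29 t; yield = 88.29%

The whole derivation keeps full precision through every step. In-progress results are shown, with 4-significant-digit rounding, when written out; a single rounding finalizes each reported result — all derived quantities (the totals, yield, glass mass, LOI, six oxide percentages) are rebuilt in exact precision starting from the weights per 500.0 t of glass as they appear in problem or answer.
Target oxide masses per 500.0 t vitreous product:
  SiO2: 45.57% × 500.0 = 227.8 t
  BaO: 10.33% × 500.0 = 51.65 t
  PbO: 17.39% × 500.0 = 86.95 t
  Al2O3: 8.222% × 500.0 = 41.11 t
  K2O: 0.8637% × 500.0 = 4.318 t
  Na2O: 17.62% × 500.0 = 88.10 t
Balance tally, oxide-wise, with the batch weights as given, relative to the basis at hand (sums match the target masses net of answer rounding effects):
  SiO2: 103.4·0.6811 + 103.8·0.9950 + 89.78·0.6034 = 227.9 t (target 227.8 t)
  BaO: 66.29·0.7791 = 51.65 t (target 51.65 t)
  PbO: 87.04·0.9990 = 86.95 t (target 86.95 t)
  Al2O3: 103.4·0.1934 + 103.8·0.003000 + 89.78·0.2317 = 41.11 t (target 41.11 t)
  K2O: 89.78·0.04810 = 4.318 t (target 4.318 t)
  Na2O: 103.4·0.1123 + 116.0·0.5813 + 89.78·0.1010 = 88.11 t (target 88.10 t)
Glass-mass closure: total batch − LOI = 500.0 t (per-oxide target masses sum to 500.0 t; against the stated basis, 500.0 t — a pure rounding effect).
Batch grand total — Σ batch = 566.3 t; LOI loss = Σ batch·LOI = 66.29 t; yield: glass divided by total = 88.29%.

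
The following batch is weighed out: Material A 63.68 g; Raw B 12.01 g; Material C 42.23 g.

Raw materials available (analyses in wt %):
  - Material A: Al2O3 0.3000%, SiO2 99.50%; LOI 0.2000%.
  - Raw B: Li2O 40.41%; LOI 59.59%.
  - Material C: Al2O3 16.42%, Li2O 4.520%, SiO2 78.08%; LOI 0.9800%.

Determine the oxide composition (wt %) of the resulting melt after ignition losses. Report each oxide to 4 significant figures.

Working values appear rounded to 4 significant figures in the printout — each numeric step holds full precision at every stage; every reported value takes just one rounding; the derived quantities, which include yield, the three compositions, net glass mass, LOI, the totals, are recomputed in exact precision, as set out in the problem or the answer, starting from the weights for 110.2 g of glass.
Mass of each oxide from the mix:
  Al2O3: 63.68·0.003000 + 42.23·0.1642 = 7.125 g
  Li2O: 12.01·0.4041 + 42.23·0.04520 = 6.762 g
  SiO2: 63.68·0.9950 + 42.23·0.7808 = 96.33 g
LOI: 63.68·0.002000 + 12.01·0.5959 + 42.23·0.009800 = 7.698 g
Glass = total batch minus LOI = 117.9 − 7.698 = 110.2 g (the oxide masses sum to this)
wt %: oxide over glass, times 100

Glass mass = 110.2 g (batch 117.9 − LOI 7.698).
Composition: Al2O3 6.464%, Li2O 6.135%, SiO2 87.40%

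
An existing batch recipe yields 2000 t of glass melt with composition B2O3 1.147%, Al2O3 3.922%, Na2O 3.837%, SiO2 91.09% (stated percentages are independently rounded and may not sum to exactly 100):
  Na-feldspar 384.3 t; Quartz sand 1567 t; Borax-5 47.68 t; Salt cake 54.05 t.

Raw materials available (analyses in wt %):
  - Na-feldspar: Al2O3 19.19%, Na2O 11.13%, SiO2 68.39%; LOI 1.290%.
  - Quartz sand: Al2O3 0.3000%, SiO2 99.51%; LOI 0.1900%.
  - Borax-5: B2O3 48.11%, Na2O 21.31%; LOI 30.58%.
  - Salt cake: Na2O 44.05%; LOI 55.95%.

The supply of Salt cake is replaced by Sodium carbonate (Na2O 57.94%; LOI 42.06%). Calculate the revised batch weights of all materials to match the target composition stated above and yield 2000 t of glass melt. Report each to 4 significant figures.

Revised batch per 2000 t glass melt:
  Na-feldspar: 384.3 t
  Quartz sand: 1567 t
  Borax-5: 47.68 t
  Sodium carbonate: 41.10 t
Total batch = 2040 t; LOI loss = 39.80 t

Rounding to 4 significant figures governs each working value as printed; all internal work runs at full precision at all times — every reported figure takes exactly one rounding — all derived quantities, including glass mass, yield, totals, ignition loss, four oxide percentages, are computed from the batch weights at 2000 t of glass in full precision as they appear in the question or the answer.
Oxide-by-oxide targets in 2000 t glass melt:
  B2O3: 1.147% × 2000 = 22.94 t
  Al2O3: 3.922% × 2000 = 78.44 t
  Na2O: 3.837% × 2000 = 76.74 t
  SiO2: 91.09% × 2000 = 1822 t
Per-oxide balance check using the reported weights, under the basis named above (every target is met by its sum exact up to rounding of places):
  B2O3: 47.68·0.4811 = 22.94 t (target 22.94 t)
  Al2O3: 384.3·0.1919 + 1567·0.003000 = 78.45 t (target 78.44 t)
  Na2O: 384.3·0.1113 + 47.68·0.2131 + 41.10·0.5794 = 76.75 t (target 76.74 t)
  SiO2: 384.3·0.6839 + 1567·0.9951 = 1822 t (target 1822 t)
Glass-mass closure: batch total minus LOI = 2000 t (summing oxide targets gives 2000 t; with the basis standing at 2000 t — rounding explains the deltas).
Summing the batch: Σ batch = 2040 t; LOI removed, Σ of batch·LOI: 39.80 t; as yield: glass ÷ batch → 98.05%.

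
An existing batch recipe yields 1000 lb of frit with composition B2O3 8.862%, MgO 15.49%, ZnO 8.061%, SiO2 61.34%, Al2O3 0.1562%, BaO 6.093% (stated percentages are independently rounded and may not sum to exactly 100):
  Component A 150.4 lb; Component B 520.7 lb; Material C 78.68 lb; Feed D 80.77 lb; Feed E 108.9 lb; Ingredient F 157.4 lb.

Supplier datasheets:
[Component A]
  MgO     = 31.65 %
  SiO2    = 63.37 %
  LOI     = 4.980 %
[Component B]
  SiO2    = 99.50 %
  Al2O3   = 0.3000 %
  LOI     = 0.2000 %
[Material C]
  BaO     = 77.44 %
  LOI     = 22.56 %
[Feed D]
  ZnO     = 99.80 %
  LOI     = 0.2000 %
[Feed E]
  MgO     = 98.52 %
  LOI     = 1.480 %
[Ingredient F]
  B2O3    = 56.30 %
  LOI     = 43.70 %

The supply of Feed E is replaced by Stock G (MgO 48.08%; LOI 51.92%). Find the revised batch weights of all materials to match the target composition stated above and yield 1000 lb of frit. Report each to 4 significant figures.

Revised batch per 1000 lb frit:
  Component A: 150.4 lb
  Component B: 520.7 lb
  Material C: 78.68 lb
  Feed D: 80.77 lb
  Stock G: 223.1 lb
  Ingredient F: 157.4 lb
Total batch = 1211 lb; LOI loss = 211.1 lb

In-progress results are shown (rounded to 4 significant digits) on the page. All internal work carries exact precision from start to finish. Each reported number is rounded only once — all derived quantities (the yield, LOI, glass mass, the six compositions, the totals) are recomputed in exact precision starting from the weights on 1000 lb of glass, precisely as stated by question or answer.
Oxide-by-oxide targets in 1000 lb frit:
  B2O3: 8.862% × 1000 = 88.62 lb
  MgO: 15.49% × 1000 = 154.9 lb
  ZnO: 8.061% × 1000 = 80.61 lb
  SiO2: 61.34% × 1000 = 613.4 lb
  Al2O3: 0.1562% × 1000 = 1.562 lb
  BaO: 6.093% × 1000 = 60.93 lb
Oxide-by-oxide audit working from each reported weight, relative to the basis at hand (each sum matches its target mass given rounding of the digits):
  B2O3: 157.4·0.5630 = 88.62 lb (target 88.62 lb)
  MgO: 150.4·0.3165 + 223.1·0.4808 = 154.9 lb (target 154.9 lb)
  ZnO: 80.77·0.9980 = 80.61 lb (target 80.61 lb)
  SiO2: 150.4·0.6337 + 520.7·0.9950 = 613.4 lb (target 613.4 lb)
  Al2O3: 520.7·0.003000 = 1.562 lb (target 1.562 lb)
  BaO: 78.68·0.7744 = 60.93 lb (target 60.93 lb)
Glass-mass closure: total batch − LOI = 1000 lb (summing oxide targets gives 1000 lb; stated basis 1000 lb — gaps are rounding artifacts).
Whole-batch sum: Σ batch = 1211 lb; ignition loss, Σ(batch × LOI) = 211.1 lb; yield = glass ÷ total batch = 82.57%.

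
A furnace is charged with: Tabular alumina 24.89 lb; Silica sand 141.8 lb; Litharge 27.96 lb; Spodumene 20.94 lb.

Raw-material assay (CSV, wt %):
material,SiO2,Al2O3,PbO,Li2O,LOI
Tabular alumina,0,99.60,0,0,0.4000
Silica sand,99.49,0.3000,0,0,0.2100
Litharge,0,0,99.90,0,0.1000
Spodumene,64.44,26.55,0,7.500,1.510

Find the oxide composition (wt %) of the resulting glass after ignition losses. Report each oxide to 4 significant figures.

Glass mass = 214.8 lb (batch 215.6 − LOI 0.7415).
Composition: SiO2 71.94%, Al2O3 14.32%, PbO 13.00%, Li2O 0.7310%

All internal work holds full precision at every stage; the intermediate values are shown rounded to 4 significant digits when written out; a single rounding produces every reported figure. Derived quantities are rebuilt from the batch weights per 214.8 lb of glass at exact precision (the four compositions, LOI, the totals, glass mass, yield) as set out in either problem or answer.
Mass of each oxide from the mix:
  SiO2: 141.8·0.9949 + 20.94·0.6444 = 154.6 lb
  Al2O3: 24.89·0.9960 + 141.8·0.003000 + 20.94·0.2655 = 30.78 lb
  PbO: 27.96·0.9990 = 27.93 lb
  Li2O: 20.94·0.07500 = 1.571 lb
LOI: 24.89·0.004000 + 141.8·0.002100 + 27.96·0.001000 + 20.94·0.01510 = 0.7415 lb
Glass mass = batch − LOI = 215.6 − 0.7415 = 214.8 lb (equal to the oxide-mass sum)
oxide / glass × 100 gives the wt %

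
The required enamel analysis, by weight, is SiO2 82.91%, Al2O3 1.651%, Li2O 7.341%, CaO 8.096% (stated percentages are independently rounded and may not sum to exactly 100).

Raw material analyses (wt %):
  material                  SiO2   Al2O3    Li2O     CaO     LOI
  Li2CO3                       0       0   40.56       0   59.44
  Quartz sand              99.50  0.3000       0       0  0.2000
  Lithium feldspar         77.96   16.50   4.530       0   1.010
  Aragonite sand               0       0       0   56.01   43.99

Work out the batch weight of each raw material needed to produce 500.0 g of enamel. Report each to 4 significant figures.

Batch per 500.0 g enamel:
  Li2CO3: 85.69 g
  Quartz sand: 382.9 g
  Lithium feldspar: 43.07 g
  Aragonite sand: 72.27 g
Total batch = 583.9 g; LOI loss = 83.93 g; yield = 85.63%

In-progress results are shown, rounded to four significant figures, across the worked steps; each numeric step keeps exact precision through every step. Exactly one rounding goes into every reported value — the derived quantities are computed at full float precision (four oxide percentages, net glass mass, the totals, LOI, the yield) starting from the weights at 500.0 g of glass, as quoted within the problem or the answer.
Per-oxide target masses for 500.0 g enamel:
  SiO2: 82.91% × 500.0 = 414.6 g
  Al2O3: 1.651% × 500.0 = 8.255 g
  Li2O: 7.341% × 500.0 = 36.70 g
  CaO: 8.096% × 500.0 = 40.48 g
Verifying the oxide balance using the reported weights, versus the basis set out (oxide sums agree with the targets modulo rounding of the values):
  SiO2: 382.9·0.9950 + 43.07·0.7796 = 414.6 g (target 414.6 g)
  Al2O3: 382.9·0.003000 + 43.07·0.1650 = 8.255 g (target 8.255 g)
  Li2O: 85.69·0.4056 + 43.07·0.04530 = 36.71 g (target 36.70 g)
  CaO: 72.27·0.5601 = 40.48 g (target 40.48 g)
Glass-mass sanity pass: the batch minus its LOI: 500.0 g (the targets, summed, come to 500.0 g; basis as stated: 500.0 g — a pure rounding effect).
Total batch = Σ batch = 583.9 g; loss to ignition Σ batch·LOI = 83.93 g; yield: glass divided by total = 85.63%.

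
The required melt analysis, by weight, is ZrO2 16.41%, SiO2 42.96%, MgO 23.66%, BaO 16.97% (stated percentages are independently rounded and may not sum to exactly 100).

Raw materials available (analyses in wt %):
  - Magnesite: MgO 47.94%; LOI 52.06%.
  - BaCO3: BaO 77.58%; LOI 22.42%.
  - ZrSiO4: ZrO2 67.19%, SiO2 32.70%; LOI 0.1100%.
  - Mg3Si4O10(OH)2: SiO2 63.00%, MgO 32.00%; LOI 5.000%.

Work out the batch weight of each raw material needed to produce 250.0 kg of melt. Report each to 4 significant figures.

Mid-chain values are rounded off to 4 significant figures when quoted. Each numeric step holds exact precision end to end. Every reported number is rounded only once; all derived quantities (glass mass, four oxide percentages, ignition loss, totals, the yield) are recomputed at full float precision from the weighed amounts for 250.0 kg of glass as quoted within either problem or answer.
Target masses of each oxide per 250.0 kg melt:
  ZrO2: 16.41% × 250.0 = 41.02 kg
  SiO2: 42.96% × 250.0 = 107.4 kg
  MgO: 23.66% × 250.0 = 59.15 kg
  BaO: 16.97% × 250.0 = 42.42 kg
Mass-balance tally per oxide with the batch weights as given, for the quoted basis mass (target by target, the sums agree up to rounding of the answer):
  ZrO2: 61.06·0.6719 = 41.03 kg (target 41.02 kg)
  SiO2: 61.06·0.3270 + 138.8·0.6300 = 107.4 kg (target 107.4 kg)
  MgO: 30.74·0.4794 + 138.8·0.3200 = 59.15 kg (target 59.15 kg)
  BaO: 54.69·0.7758 = 42.43 kg (target 42.42 kg)
Glass-mass bookkeeping: batch Σ − ignition loss = 250.0 kg (the targets, summed, come to 250.0 kg; versus the stated basis of 250.0 kg — any gap is answer rounding).
Total batch = Σ batch = 285.3 kg; loss to ignition Σ batch·LOI = 35.27 kg; yield: glass divided by total = 87.64%.

Batch per 250.0 kg melt:
  Magnesite: 30.74 kg
  BaCO3: 54.69 kg
  ZrSiO4: 61.06 kg
  Mg3Si4O10(OH)2: 138.8 kg
Total batch = 285.3 kg; LOI loss = 35.27 kg; yield = 87.64%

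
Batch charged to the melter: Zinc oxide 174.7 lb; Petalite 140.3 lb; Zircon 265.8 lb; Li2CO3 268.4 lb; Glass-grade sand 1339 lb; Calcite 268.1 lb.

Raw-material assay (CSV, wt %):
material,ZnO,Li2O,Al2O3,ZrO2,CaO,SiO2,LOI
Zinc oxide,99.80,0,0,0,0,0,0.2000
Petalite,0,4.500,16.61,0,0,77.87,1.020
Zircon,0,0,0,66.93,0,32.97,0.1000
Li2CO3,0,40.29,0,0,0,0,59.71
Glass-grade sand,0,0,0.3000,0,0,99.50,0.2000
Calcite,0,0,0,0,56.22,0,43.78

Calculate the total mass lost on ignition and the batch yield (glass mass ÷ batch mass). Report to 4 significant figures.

LOI loss = 282.4 lb; glass = 2174 lb; yield = 88.50%

In-progress results are displayed (rounded to 4 significant digits) between the steps — every computation holds full precision end to end — each reported number is rounded exactly once — all derived quantities (six oxide percentages, glass mass, ignition loss, the totals, yield) are recomputed starting from the weights for 2174 lb of glass at full float precision, as written in problem or answer.
Each material's LOI contribution:
  Zinc oxide: 174.7 × 0.002000 = 0.3494 lb
  Petalite: 140.3 × 0.01020 = 1.431 lb
  Zircon: 265.8 × 0.001000 = 0.2658 lb
  Li2CO3: 268.4 × 0.5971 = 160.3 lb
  Glass-grade sand: 1339 × 0.002000 = 2.678 lb
  Calcite: 268.1 × 0.4378 = 117.4 lb
Total LOI = 282.4 lb
Glass = batch − LOI = 2456 − 282.4 = 2174 lb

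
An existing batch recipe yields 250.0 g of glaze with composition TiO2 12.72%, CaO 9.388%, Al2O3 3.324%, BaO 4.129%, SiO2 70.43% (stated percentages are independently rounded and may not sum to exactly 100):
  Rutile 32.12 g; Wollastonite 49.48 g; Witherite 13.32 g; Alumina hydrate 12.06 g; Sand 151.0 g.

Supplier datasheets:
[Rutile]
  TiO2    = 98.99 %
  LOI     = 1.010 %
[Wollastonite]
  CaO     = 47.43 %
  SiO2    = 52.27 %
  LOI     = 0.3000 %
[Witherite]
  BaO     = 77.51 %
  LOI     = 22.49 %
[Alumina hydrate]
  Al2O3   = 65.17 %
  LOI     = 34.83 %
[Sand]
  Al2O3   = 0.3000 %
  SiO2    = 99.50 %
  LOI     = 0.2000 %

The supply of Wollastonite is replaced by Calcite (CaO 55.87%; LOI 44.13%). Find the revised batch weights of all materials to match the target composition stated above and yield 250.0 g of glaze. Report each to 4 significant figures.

Revised batch per 250.0 g glaze:
  Rutile: 32.12 g
  Calcite: 42.01 g
  Witherite: 13.32 g
  Alumina hydrate: 11.94 g
  Sand: 177.0 g
Total batch = 276.4 g; LOI loss = 26.37 g

Intermediates are rounded to 4 significant figures as shown — every computation keeps exact precision from start to finish; a single rounding yields every reported result — the derived quantities, including glass mass, yield, LOI, five oxide percentages, totals, are recomputed starting from the weights for 250.0 g of glass at full precision, as written in either problem or answer.
The oxide mass targets at 250.0 g glaze:
  TiO2: 12.72% × 250.0 = 31.80 g
  CaO: 9.388% × 250.0 = 23.47 g
  Al2O3: 3.324% × 250.0 = 8.310 g
  BaO: 4.129% × 250.0 = 10.32 g
  SiO2: 70.43% × 250.0 = 176.1 g
Balance tally, oxide-wise, working from each reported weight, versus the basis set out (each sum matches its target mass modulo rounding of the values):
  TiO2: 32.12·0.9899 = 31.80 g (target 31.80 g)
  CaO: 42.01·0.5587 = 23.47 g (target 23.47 g)
  Al2O3: 11.94·0.6517 + 177.0·0.003000 = 8.312 g (target 8.310 g)
  BaO: 13.32·0.7751 = 10.32 g (target 10.32 g)
  SiO2: 177.0·0.9950 = 176.1 g (target 176.1 g)
Glass-mass bookkeeping: the batch minus its LOI: 250.0 g (per-oxide target masses sum to 250.0 g; versus the stated basis of 250.0 g — deltas are rounding alone).
Summing the batch: Σ batch = 276.4 g; ignition loss, Σ(batch × LOI) = 26.37 g; yield: glass divided by total = 90.46%.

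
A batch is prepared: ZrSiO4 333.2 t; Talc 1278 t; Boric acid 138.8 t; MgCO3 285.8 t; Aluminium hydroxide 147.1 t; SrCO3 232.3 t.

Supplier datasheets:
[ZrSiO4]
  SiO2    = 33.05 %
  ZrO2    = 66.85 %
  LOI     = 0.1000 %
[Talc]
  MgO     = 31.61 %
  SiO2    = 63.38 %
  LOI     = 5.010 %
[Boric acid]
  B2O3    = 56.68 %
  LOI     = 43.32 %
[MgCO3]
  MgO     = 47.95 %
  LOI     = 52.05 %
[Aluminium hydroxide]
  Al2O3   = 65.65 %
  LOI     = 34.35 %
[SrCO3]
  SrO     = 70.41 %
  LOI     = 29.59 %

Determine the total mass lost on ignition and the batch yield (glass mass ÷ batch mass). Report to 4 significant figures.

Full precision is held at all times — the intermediate values appear (rounded to four significant digits) at each printed step; every reported number takes a single rounding; derived quantities (the totals, the six compositions, net glass mass, ignition loss, the yield) are recomputed from the batch weights at 2023 t of glass at exact precision, exactly as shown in question or answer.
Loss on ignition, line by line:
  ZrSiO4: 333.2 × 0.001000 = 0.3332 t
  Talc: 1278 × 0.05010 = 64.03 t
  Boric acid: 138.8 × 0.4332 = 60.13 t
  MgCO3: 285.8 × 0.5205 = 148.8 t
  Aluminium hydroxide: 147.1 × 0.3435 = 50.53 t
  SrCO3: 232.3 × 0.2959 = 68.74 t
Total LOI = 392.5 t
Glass = batch − LOI = 2415 − 392.5 = 2023 t

LOI loss = 392.5 t; glass = 2023 t; yield = 83.75%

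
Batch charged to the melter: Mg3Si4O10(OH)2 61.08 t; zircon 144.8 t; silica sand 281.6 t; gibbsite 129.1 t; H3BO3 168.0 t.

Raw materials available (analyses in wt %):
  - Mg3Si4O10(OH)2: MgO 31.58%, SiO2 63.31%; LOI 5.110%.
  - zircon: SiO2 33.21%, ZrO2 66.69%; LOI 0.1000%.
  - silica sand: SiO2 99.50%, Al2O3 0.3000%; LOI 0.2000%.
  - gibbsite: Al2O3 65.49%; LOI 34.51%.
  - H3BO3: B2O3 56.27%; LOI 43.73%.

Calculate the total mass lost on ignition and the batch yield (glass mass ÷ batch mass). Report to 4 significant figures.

LOI loss = 121.8 t; glass = 662.7 t; yield = 84.47%

All internal work carries full precision throughout — mid-chain values appear with 4-significant-figure rounding between the steps — every reported result is rounded a single time. All derived quantities, which include five oxide percentages, glass mass, totals, yield, ignition loss, are carried in exact precision, as they appear in the problem or the answer, using the weight values on 662.7 t of glass.
LOI of each material in turn:
  Mg3Si4O10(OH)2: 61.08 × 0.05110 = 3.121 t
  zircon: 144.8 × 0.001000 = 0.1448 t
  silica sand: 281.6 × 0.002000 = 0.5632 t
  gibbsite: 129.1 × 0.3451 = 44.55 t
  H3BO3: 168.0 × 0.4373 = 73.47 t
Total LOI = 121.8 t
Glass = batch − LOI = 784.6 − 121.8 = 662.7 t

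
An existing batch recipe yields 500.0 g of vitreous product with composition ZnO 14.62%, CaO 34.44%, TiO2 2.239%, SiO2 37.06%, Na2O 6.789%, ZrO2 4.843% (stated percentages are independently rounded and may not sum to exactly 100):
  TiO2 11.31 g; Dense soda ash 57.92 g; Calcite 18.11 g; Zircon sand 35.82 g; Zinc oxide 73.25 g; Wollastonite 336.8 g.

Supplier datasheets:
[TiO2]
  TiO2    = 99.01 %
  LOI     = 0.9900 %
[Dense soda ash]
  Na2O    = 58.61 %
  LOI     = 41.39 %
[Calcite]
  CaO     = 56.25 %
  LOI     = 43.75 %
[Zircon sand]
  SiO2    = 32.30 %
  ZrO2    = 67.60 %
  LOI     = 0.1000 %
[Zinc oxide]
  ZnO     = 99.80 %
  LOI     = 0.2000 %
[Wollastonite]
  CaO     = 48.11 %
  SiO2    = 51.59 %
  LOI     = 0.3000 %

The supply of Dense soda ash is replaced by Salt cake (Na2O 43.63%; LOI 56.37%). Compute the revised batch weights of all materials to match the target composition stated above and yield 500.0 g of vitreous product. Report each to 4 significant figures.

Revised batch per 500.0 g vitreous product:
  TiO2: 11.31 g
  Salt cake: 77.80 g
  Calcite: 18.11 g
  Zircon sand: 35.82 g
  Zinc oxide: 73.25 g
  Wollastonite: 336.8 g
Total batch = 553.1 g; LOI loss = 53.08 g

In-progress results appear with 4-significant-digit rounding when written out. Each numeric step runs at full float precision from start to finish; every reported result is rounded once only — the derived quantities are rebuilt from the weighed amounts for 500.0 g of glass in full float precision (the totals, net glass mass, ignition loss, the six compositions, the yield), as given in either problem or answer.
Oxide-by-oxide targets in 500.0 g vitreous product:
  ZnO: 14.62% × 500.0 = 73.10 g
  CaO: 34.44% × 500.0 = 172.2 g
  TiO2: 2.239% × 500.0 = 11.20 g
  SiO2: 37.06% × 500.0 = 185.3 g
  Na2O: 6.789% × 500.0 = 33.94 g
  ZrO2: 4.843% × 500.0 = 24.22 g
Checking each oxide sum using the reported weights, at the basis given (target by target, the sums agree within answer rounding):
  ZnO: 73.25·0.9980 = 73.10 g (target 73.10 g)
  CaO: 18.11·0.5625 + 336.8·0.4811 = 172.2 g (target 172.2 g)
  TiO2: 11.31·0.9901 = 11.20 g (target 11.20 g)
  SiO2: 35.82·0.3230 + 336.8·0.5159 = 185.3 g (target 185.3 g)
  Na2O: 77.80·0.4363 = 33.94 g (target 33.94 g)
  ZrO2: 35.82·0.6760 = 24.21 g (target 24.22 g)
Auditing the glass mass value: net batch after ignition = 500.0 g (summing oxide targets gives 500.0 g; the stated basis being 500.0 g — rounding explains the deltas).
Adding the batch up: Σ batch = 553.1 g; Σ batch·LOI gives LOI loss = 53.08 g; yield = glass ÷ total batch = 90.40%.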